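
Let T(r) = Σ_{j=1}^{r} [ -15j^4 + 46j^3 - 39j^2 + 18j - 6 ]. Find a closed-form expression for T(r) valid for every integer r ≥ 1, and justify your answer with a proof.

T(r) = -r(3r^4 - 4r^3 - 5r^2 - r + 3)

We claim T(r) = -r(3r^4 - 4r^3 - 5r^2 - r + 3) for all r ≥ 1.
When r = 1: T(1) = 4, and the closed form gives 4. They agree.
Suppose the result is true for r = j, so T(j) = j(-3j^4 + 4j^3 + 5j^2 + j - 3).
Then T(j+1) = T(j) + (-15j^4 - 14j^3 + 9j^2 + 18j + 4) = (j(-3j^4 + 4j^3 + 5j^2 + j - 3)) + (-15j^4 - 14j^3 + 9j^2 + 18j + 4).
Simplifying, T(j+1) = -(j + 1)(3j^4 + 8j^3 + j^2 - 11j - 4) = -(j+1)(3(j+1)^4 - 4(j+1)^3 - 5(j+1)^2 - (j+1) + 3),
which is the closed form with r = j+1.
This completes the induction.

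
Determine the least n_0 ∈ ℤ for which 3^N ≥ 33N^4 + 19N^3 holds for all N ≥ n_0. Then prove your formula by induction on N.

At N = 12: 531441 < 717120, so the inequality fails and n_0 ≥ 13. We prove 3^N ≥ 33N^4 + 19N^3 for all N ≥ 13.
When N = 13: 3^N = 1594323 and 33N^4 + 19N^3 = 984256, so 1594323 ≥ 984256.
Inductive step: assume the claim holds for N = m, so 3^m ≥ 33m^4 + 19m^3.
Then 3^(m + 1) = 3·(3^m) ≥ 3·(33m^4 + 19m^3).
Also, for m ≥ 13 we have 3·(33m^4 + 19m^3) ≥ 33(m+1)^4 + 19(m+1)^3, since 3·(33m^4 + 19m^3) − (33(m+1)^4 + 19(m+1)^3) = 66m^4 - 94m^3 - 255m^2 - 189m - 52, which is nonnegative for all m ≥ 13.
Combining, 3^(m + 1) ≥ 33(m+1)^4 + 19(m+1)^3.
By induction, the statement is established for all N ≥ 13.
Hence the smallest such n_0 is 13.

n_0 = 13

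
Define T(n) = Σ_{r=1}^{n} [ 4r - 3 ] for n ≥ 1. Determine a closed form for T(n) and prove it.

We claim T(n) = n(2n - 1) for all n ≥ 1.
Base case (n = 1): T(1) = 1, and the closed form gives 1. They agree.
Inductive step: assume the claim holds for n = r, so T(r) = r(2r - 1).
Then T(r+1) = T(r) + (4r + 1) = (r(2r - 1)) + (4r + 1).
Simplifying, T(r+1) = (r + 1)(2r + 1) = (r+1)(2(r+1) - 1),
which is the closed form with n = r+1.
Hence, by induction on n, the claim holds for every n ≥ 1.

T(n) = n(2n - 1)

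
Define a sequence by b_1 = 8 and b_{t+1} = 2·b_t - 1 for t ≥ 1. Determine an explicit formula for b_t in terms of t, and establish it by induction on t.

b_t = 7·2^(t - 1) + 1

Computing the first terms: b_1 = 8, b_2 = 15, b_3 = 29. This suggests b_t = 7·2^(t - 1) + 1.
Base case (t = 1): the formula gives 8 = 8 = b_1.
Inductive step: suppose the statement holds for some r ≥ 1, so b_r = 7·2^(r - 1) + 1.
Then b_{r+1} = 2·b_r - 1 = 2·(7·2^(r - 1) + 1) - 1 = 7·2^r + 1 = 7·2^((r+1) - 1) + 1,
which is the claimed formula at t = r+1.
By the principle of mathematical induction, the result holds for all t ≥ 1.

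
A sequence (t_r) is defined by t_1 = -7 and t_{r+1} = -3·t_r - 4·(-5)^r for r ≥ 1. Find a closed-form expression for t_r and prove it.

t_r = -(-3)^r + 2(-5)^r

Computing the first terms: t_1 = -7, t_2 = 41, t_3 = -223. This suggests t_r = -(-3)^r + 2(-5)^r.
When r = 1: the formula gives -7 = -7 = t_1.
Suppose the result is true for r = i, so t_i = -(-3)^i + 2(-5)^i.
Then t_{i+1} = -3·t_i - 4·(-5)^i = -3·(-(-3)^i + 2(-5)^i) - 4·(-5)^i = -(-3)^(i + 1) + 2(-5)^(i + 1),
which is the claimed formula at r = i+1.
Hence, by induction on r, the claim holds for every r ≥ 1.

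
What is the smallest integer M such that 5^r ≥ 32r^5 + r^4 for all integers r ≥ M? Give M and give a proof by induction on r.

At r = 8: 390625 < 1052672, so the inequality fails and M ≥ 9. We prove 5^r ≥ 32r^5 + r^4 for all r ≥ 9.
When r = 9: 5^r = 1953125 and 32r^5 + r^4 = 1896129, so 1953125 ≥ 1896129.
Inductive step: suppose the statement holds for some p ≥ 9, so 5^p ≥ 32p^5 + p^4.
Then 5^(p + 1) = 5·(5^p) ≥ 5·(32p^5 + p^4).
Also, for p ≥ 9 we have 5·(32p^5 + p^4) ≥ 32(p+1)^5 + (p+1)^4, since 5·(32p^5 + p^4) − (32(p+1)^5 + (p+1)^4) = 128p^5 - 156p^4 - 324p^3 - 326p^2 - 164p - 33, which is nonnegative for all p ≥ 9.
Combining, 5^(p + 1) ≥ 32(p+1)^5 + (p+1)^4.
Hence, by induction on r, the claim holds for every r ≥ 9.
Hence the smallest such M is 9.

M = 9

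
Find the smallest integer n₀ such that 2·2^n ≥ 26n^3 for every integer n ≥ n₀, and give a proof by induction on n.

n₀ = 16

At n = 15: 65536 < 87750, so the inequality fails and n₀ ≥ 16. We prove 2·2^n ≥ 26n^3 for all n ≥ 16.
For the base case n = 16: 2·2^n = 131072 and 26n^3 = 106496, so 131072 ≥ 106496.
Inductive step: suppose the statement holds for some i ≥ 16, so 2·2^i ≥ 26i^3.
Then 2·2^(i + 1) = 2·(2·2^i) ≥ 2·(26i^3).
Also, for i ≥ 16 we have 2·(26i^3) ≥ 26(i+1)^3, since 2 ≥ (1 + 1/i)^3 for all i ≥ 16.
Combining, 2·2^(i + 1) ≥ 26(i+1)^3.
This completes the induction.
Hence the smallest such n₀ is 16.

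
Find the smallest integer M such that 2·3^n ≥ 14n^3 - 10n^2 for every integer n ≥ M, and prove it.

At n = 6: 1458 < 2664, so the inequality fails and M ≥ 7. We prove 2·3^n ≥ 14n^3 - 10n^2 for all n ≥ 7.
Base step (n = 7): 2·3^n = 4374 and 14n^3 - 10n^2 = 4312, so 4374 ≥ 4312.
Inductive step: suppose the statement holds for some k ≥ 7, so 2·3^k ≥ 14k^3 - 10k^2.
Then 2·3^(k + 1) = 3·(2·3^k) ≥ 3·(14k^3 - 10k^2).
Also, for k ≥ 7 we have 3·(14k^3 - 10k^2) ≥ 14(k+1)^3 - 10(k+1)^2, since 3·(14k^3 - 10k^2) − (14(k+1)^3 - 10(k+1)^2) = 28k^3 - 62k^2 - 22k - 4, which is nonnegative for all k ≥ 7.
Combining, 2·3^(k + 1) ≥ 14(k+1)^3 - 10(k+1)^2.
This completes the induction.
Hence the smallest such M is 7.

M = 7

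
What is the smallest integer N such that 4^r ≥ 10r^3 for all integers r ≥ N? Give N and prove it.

N = 6

At r = 5: 1024 < 1250, so the inequality fails and N ≥ 6. We prove 4^r ≥ 10r^3 for all r ≥ 6.
For the base case r = 6: 4^r = 4096 and 10r^3 = 2160, so 4096 ≥ 2160.
Inductive step: assume the claim holds for r = j, so 4^j ≥ 10j^3.
Then 4^(j + 1) = 4·(4^j) ≥ 4·(10j^3).
Also, for j ≥ 6 we have 4·(10j^3) ≥ 10(j+1)^3, since 4 ≥ (1 + 1/j)^3 for all j ≥ 6.
Combining, 4^(j + 1) ≥ 10(j+1)^3.
By the principle of mathematical induction, the result holds for all r ≥ 6.
Hence the smallest such N is 6.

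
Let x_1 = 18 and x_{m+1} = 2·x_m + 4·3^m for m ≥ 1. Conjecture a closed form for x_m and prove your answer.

x_m = 3·2^m + 4·3^m

Computing the first terms: x_1 = 18, x_2 = 48, x_3 = 132. This suggests x_m = 3·2^m + 4·3^m.
Base case (m = 1): the formula gives 18 = 18 = x_1.
Inductive step: assume the claim holds for m = r, so x_r = 3·2^r + 4·3^r.
Then x_{r+1} = 2·x_r + 4·3^r = 2·(3·2^r + 4·3^r) + 4·3^r = 3·2^(r + 1) + 4·3^(r + 1),
which is the claimed formula at m = r+1.
By the principle of mathematical induction, the result holds for all m ≥ 1.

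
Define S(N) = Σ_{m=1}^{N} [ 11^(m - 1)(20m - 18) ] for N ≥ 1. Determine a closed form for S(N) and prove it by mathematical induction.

S(N) = 2·11^N(N - 1) + 2

We claim S(N) = 2·11^N(N - 1) + 2 for all N ≥ 1.
When N = 1: S(1) = 2, and the closed form gives 2. They agree.
Inductive step: assume the claim holds for N = m, so S(m) = 2·11^m(m - 1) + 2.
Then S(m+1) = S(m) + (11^m(20m + 2)) = (2·11^m(m - 1) + 2) + (11^m(20m + 2)).
Simplifying, S(m+1) = 22·11^m·m + 2 = 2·11^(m+1)((m+1) - 1) + 2,
which is the closed form with N = m+1.
Hence, by induction on N, the claim holds for every N ≥ 1.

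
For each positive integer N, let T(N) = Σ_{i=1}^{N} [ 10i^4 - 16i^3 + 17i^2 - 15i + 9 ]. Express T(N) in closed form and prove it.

We claim T(N) = N(2N^4 + N^3 + N^2 - 3N + 4) for all N ≥ 1.
Base case (N = 1): T(1) = 5, and the closed form gives 5. They agree.
Inductive step: suppose the statement holds for some i ≥ 1, so T(i) = i(2i^4 + i^3 + i^2 - 3i + 4).
Then T(i+1) = T(i) + (10i^4 + 24i^3 + 29i^2 + 11i + 5) = (i(2i^4 + i^3 + i^2 - 3i + 4)) + (10i^4 + 24i^3 + 29i^2 + 11i + 5).
Simplifying, T(i+1) = (i + 1)(2i^4 + 9i^3 + 16i^2 + 10i + 5) = (i+1)(2(i+1)^4 + (i+1)^3 + (i+1)^2 - 3(i+1) + 4),
which is the closed form with N = i+1.
This completes the induction.

T(N) = N(2N^4 + N^3 + N^2 - 3N + 4)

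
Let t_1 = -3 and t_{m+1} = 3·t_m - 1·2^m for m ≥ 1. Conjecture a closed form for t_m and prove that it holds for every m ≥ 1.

t_m = 2^m - 5·3^(m - 1)

Computing the first terms: t_1 = -3, t_2 = -11, t_3 = -37. This suggests t_m = 2^m - 5·3^(m - 1).
Base step (m = 1): the formula gives -3 = -3 = t_1.
Inductive step: assume the claim holds for m = k, so t_k = 2^k - 5·3^(k - 1).
Then t_{k+1} = 3·t_k - 1·2^k = 3·(2^k - 5·3^(k - 1)) - 1·2^k = 2^(k + 1) - 5·3^k = 2^(k+1) - 5·3^((k+1) - 1),
which is the claimed formula at m = k+1.
This completes the induction.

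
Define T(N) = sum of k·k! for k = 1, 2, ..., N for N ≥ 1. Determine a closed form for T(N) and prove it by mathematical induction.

T(N) = (N + 1)N! - 1

We claim T(N) = (N + 1)N! - 1 for all N ≥ 1.
Base case (N = 1): T(1) = 1, and the closed form gives 1. They agree.
Inductive step: assume the claim holds for N = k, so T(k) = (k + 1)k! - 1.
Then T(k+1) = T(k) + ((k + 1)(k + 1)!) = ((k + 1)k! - 1) + ((k + 1)(k + 1)!).
Simplifying, T(k+1) = ((k+1) + 1)(k+1)! - 1,
which is the closed form with N = k+1.
This completes the induction.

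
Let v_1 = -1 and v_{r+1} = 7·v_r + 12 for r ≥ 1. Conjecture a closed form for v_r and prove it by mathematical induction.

v_r = 7^(r - 1) - 2

Computing the first terms: v_1 = -1, v_2 = 5, v_3 = 47. This suggests v_r = 7^(r - 1) - 2.
Base step (r = 1): the formula gives -1 = -1 = v_1.
Inductive step: assume the claim holds for r = i, so v_i = 7^(i - 1) - 2.
Then v_{i+1} = 7·v_i + 12 = 7·(7^(i - 1) - 2) + 12 = 7^i - 2 = 7^((i+1) - 1) - 2,
which is the claimed formula at r = i+1.
This completes the induction.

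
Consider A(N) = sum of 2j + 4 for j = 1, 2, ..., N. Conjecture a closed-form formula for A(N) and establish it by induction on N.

We claim A(N) = N(N + 5) for all N ≥ 1.
Base case (N = 1): A(1) = 6, and the closed form gives 6. They agree.
For the inductive step, assume it holds for an arbitrary j ≥ 1, so A(j) = j(j + 5).
Then A(j+1) = A(j) + (2j + 6) = (j(j + 5)) + (2j + 6).
Simplifying, A(j+1) = (j + 1)(j + 6) = (j+1)((j+1) + 5),
which is the closed form with N = j+1.
By the principle of mathematical induction, the result holds for all N ≥ 1.

A(N) = N(N + 5)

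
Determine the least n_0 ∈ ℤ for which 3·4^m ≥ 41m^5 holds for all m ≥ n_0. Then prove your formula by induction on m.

n_0 = 11

At m = 10: 3145728 < 4100000, so the inequality fails and n_0 ≥ 11. We prove 3·4^m ≥ 41m^5 for all m ≥ 11.
Base step (m = 11): 3·4^m = 12582912 and 41m^5 = 6603091, so 12582912 ≥ 6603091.
For the inductive step, assume it holds for an arbitrary j ≥ 11, so 3·4^j ≥ 41j^5.
Then 3·4^(j + 1) = 4·(3·4^j) ≥ 4·(41j^5).
Also, for j ≥ 11 we have 4·(41j^5) ≥ 41(j+1)^5, since 4 ≥ (1 + 1/j)^5 for all j ≥ 11.
Combining, 3·4^(j + 1) ≥ 41(j+1)^5.
Hence, by induction on m, the claim holds for every m ≥ 11.
Hence the smallest such n_0 is 11.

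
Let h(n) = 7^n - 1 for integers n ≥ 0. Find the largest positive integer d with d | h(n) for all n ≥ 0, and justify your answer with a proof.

d = 6

Computing the first values: h(0) = 0 and h(1) = 6; gcd(0, 6) = 6, so d ≤ 6.
We prove 6 | 7^n - 1 for all n ≥ 0 by induction on n.
Base case (n = 0): h(0) = 0 = 6·(0), so 6 | h(0).
Inductive step: suppose the statement holds for some k ≥ 0, i.e. 6 | h(k). Then
h(k+1) = 7^(k+1) - 1 = 7·(7^k - 1) + 6 = 7·h(k) + 6. The first term is divisible by 6 by the inductive hypothesis, and 6 is divisible by 6. Hence 6 | h(k+1).
By induction, the statement is established for all n ≥ 0.
Therefore the largest such d is 6.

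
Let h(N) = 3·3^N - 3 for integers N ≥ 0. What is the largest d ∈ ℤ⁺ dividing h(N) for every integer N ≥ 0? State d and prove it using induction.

d = 6

Computing the first values: h(0) = 0 and h(1) = 6; gcd(0, 6) = 6, so d ≤ 6.
We prove 6 | 3·3^N - 3 for all N ≥ 0 by induction on N.
Base step (N = 0): h(0) = 0 = 6·(0), so 6 | h(0).
Suppose the result is true for N = p, i.e. 6 | h(p). Then
h(p+1) = 3·3^(p+1) - 3 = 3·(3·3^p - 3) + 6 = 3·h(p) + 6. The first term is divisible by 6 by the inductive hypothesis, and 6 is divisible by 6. Hence 6 | h(p+1).
This completes the induction.
Therefore the largest such d is 6.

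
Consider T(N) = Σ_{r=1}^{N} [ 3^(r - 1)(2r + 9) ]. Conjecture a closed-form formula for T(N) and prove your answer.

T(N) = 3^N(N + 4) - 4

We claim T(N) = 3^N(N + 4) - 4 for all N ≥ 1.
When N = 1: T(1) = 11, and the closed form gives 11. They agree.
Inductive step: suppose the statement holds for some r ≥ 1, so T(r) = 3^r(r + 4) - 4.
Then T(r+1) = T(r) + (3^r(2r + 11)) = (3^r(r + 4) - 4) + (3^r(2r + 11)).
Simplifying, T(r+1) = 3·3^r·r + 15·3^r - 4 = 3^(r+1)((r+1) + 4) - 4,
which is the closed form with N = r+1.
Hence, by induction on N, the claim holds for every N ≥ 1.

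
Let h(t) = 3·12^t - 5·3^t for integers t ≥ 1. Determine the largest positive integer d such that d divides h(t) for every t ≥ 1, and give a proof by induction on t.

Computing the first values: h(1) = 21 and h(2) = 387; gcd(21, 387) = 3, so d ≤ 3.
We prove 3 | 3·12^t - 5·3^t for all t ≥ 1 by induction on t.
Base step (t = 1): h(1) = 21 = 3·(7), so 3 | h(1).
Inductive step: suppose the statement holds for some j ≥ 1, i.e. 3 | h(j). Then
h(j+1) − 12·h(j) = (3·12^(j+1) - 5·3^(j+1)) − 12·(3·12^j - 5·3^j) = (-5)·3^j·(3 − 12) = (45)·3^j. Since 3 | h(j) by the inductive hypothesis, 3 | 12·h(j); and 3 | 45 since 45 = 3·15. Therefore 3 | h(j+1).
Hence, by induction on t, the claim holds for every t ≥ 1.
Therefore the largest such d is 3.

d = 3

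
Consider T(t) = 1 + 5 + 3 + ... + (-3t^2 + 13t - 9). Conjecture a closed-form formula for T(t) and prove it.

T(t) = -t(t^2 - 5t + 3)

We claim T(t) = -t(t^2 - 5t + 3) for all t ≥ 1.
When t = 1: T(1) = 1, and the closed form gives 1. They agree.
Suppose the result is true for t = p, so T(p) = p(-p^2 + 5p - 3).
Then T(p+1) = T(p) + (-3p^2 + 7p + 1) = (p(-p^2 + 5p - 3)) + (-3p^2 + 7p + 1).
Simplifying, T(p+1) = -(p + 1)(p^2 - 3p - 1) = -(p+1)((p+1)^2 - 5(p+1) + 3),
which is the closed form with t = p+1.
By the principle of mathematical induction, the result holds for all t ≥ 1.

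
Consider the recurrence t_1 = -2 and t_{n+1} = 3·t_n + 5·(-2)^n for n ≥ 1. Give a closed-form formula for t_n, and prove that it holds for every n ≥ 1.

t_n = -(-2)^n - 4·3^(n - 1)

Computing the first terms: t_1 = -2, t_2 = -16, t_3 = -28. This suggests t_n = -(-2)^n - 4·3^(n - 1).
For the base case n = 1: the formula gives -2 = -2 = t_1.
Inductive step: suppose the statement holds for some k ≥ 1, so t_k = -(-2)^k - 4·3^(k - 1).
Then t_{k+1} = 3·t_k + 5·(-2)^k = 3·(-(-2)^k - 4·3^(k - 1)) + 5·(-2)^k = -(-2)^(k + 1) - 4·3^k = -(-2)^(k+1) - 4·3^((k+1) - 1),
which is the claimed formula at n = k+1.
Hence, by induction on n, the claim holds for every n ≥ 1.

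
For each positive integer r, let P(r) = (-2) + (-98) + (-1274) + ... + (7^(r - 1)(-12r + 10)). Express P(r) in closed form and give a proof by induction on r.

P(r) = 2·7^r(-r + 1) - 2

We claim P(r) = 2·7^r(-r + 1) - 2 for all r ≥ 1.
Base case (r = 1): P(1) = -2, and the closed form gives -2. They agree.
For the inductive step, assume it holds for an arbitrary k ≥ 1, so P(k) = 2·7^k(-k + 1) - 2.
Then P(k+1) = P(k) + (7^k(-12k - 2)) = (2·7^k(-k + 1) - 2) + (7^k(-12k - 2)).
Simplifying, P(k+1) = -14·7^k·k - 2 = 2·7^(k+1)(-(k+1) + 1) - 2,
which is the closed form with r = k+1.
By induction, the statement is established for all r ≥ 1.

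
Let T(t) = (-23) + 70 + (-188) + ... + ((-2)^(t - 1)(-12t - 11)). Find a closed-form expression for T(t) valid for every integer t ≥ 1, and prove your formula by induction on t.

We claim T(t) = (-2)^t(4t + 5) - 5 for all t ≥ 1.
For the base case t = 1: T(1) = -23, and the closed form gives -23. They agree.
For the inductive step, assume it holds for an arbitrary j ≥ 1, so T(j) = (-2)^j(4j + 5) - 5.
Then T(j+1) = T(j) + ((-2)^j(-12j - 23)) = ((-2)^j(4j + 5) - 5) + ((-2)^j(-12j - 23)).
Simplifying, T(j+1) = -8(-2)^j·j - 18(-2)^j - 5 = (-2)^(j+1)(4(j+1) + 5) - 5,
which is the closed form with t = j+1.
By the principle of mathematical induction, the result holds for all t ≥ 1.

T(t) = (-2)^t(4t + 5) - 5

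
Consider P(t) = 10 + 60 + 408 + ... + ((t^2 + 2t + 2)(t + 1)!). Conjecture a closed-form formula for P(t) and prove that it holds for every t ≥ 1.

P(t) = (t + 1)(t + 2)! - 2

We claim P(t) = (t + 1)(t + 2)! - 2 for all t ≥ 1.
For the base case t = 1: P(1) = 10, and the closed form gives 10. They agree.
Suppose the result is true for t = m, so P(m) = (m + 1)(m + 2)! - 2.
Then P(m+1) = P(m) + ((m^2 + 4m + 5)(m + 2)!) = ((m + 1)(m + 2)! - 2) + ((m^2 + 4m + 5)(m + 2)!).
Simplifying, P(m+1) = ((m+1) + 1)((m+1) + 2)! - 2,
which is the closed form with t = m+1.
By the principle of mathematical induction, the result holds for all t ≥ 1.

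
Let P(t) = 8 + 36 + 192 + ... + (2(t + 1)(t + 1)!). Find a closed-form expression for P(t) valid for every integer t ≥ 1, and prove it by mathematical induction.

We claim P(t) = 2(t + 2)! - 4 for all t ≥ 1.
Base step (t = 1): P(1) = 8, and the closed form gives 8. They agree.
For the inductive step, assume it holds for an arbitrary m ≥ 1, so P(m) = 2(m + 2)! - 4.
Then P(m+1) = P(m) + (2(m + 2)(m + 2)!) = (2(m + 2)! - 4) + (2(m + 2)(m + 2)!).
Simplifying, P(m+1) = 2((m+1) + 2)! - 4,
which is the closed form with t = m+1.
This completes the induction.

P(t) = 2(t + 2)! - 4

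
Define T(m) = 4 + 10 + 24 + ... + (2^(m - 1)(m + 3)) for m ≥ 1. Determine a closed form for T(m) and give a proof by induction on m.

We claim T(m) = 2^m(m + 2) - 2 for all m ≥ 1.
Base step (m = 1): T(1) = 4, and the closed form gives 4. They agree.
Suppose the result is true for m = i, so T(i) = 2^i(i + 2) - 2.
Then T(i+1) = T(i) + (2^i(i + 4)) = (2^i(i + 2) - 2) + (2^i(i + 4)).
Simplifying, T(i+1) = 2·2^i·i + 6·2^i - 2 = 2^(i+1)((i+1) + 2) - 2,
which is the closed form with m = i+1.
By induction, the statement is established for all m ≥ 1.

T(m) = 2^m(m + 2) - 2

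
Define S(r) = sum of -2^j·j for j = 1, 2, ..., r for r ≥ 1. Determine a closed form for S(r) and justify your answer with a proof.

We claim S(r) = 2·2^r(-r + 1) - 2 for all r ≥ 1.
Base step (r = 1): S(1) = -2, and the closed form gives -2. They agree.
Inductive step: suppose the statement holds for some j ≥ 1, so S(j) = 2·2^j(-j + 1) - 2.
Then S(j+1) = S(j) + (2^(j + 1)(-j - 1)) = (2·2^j(-j + 1) - 2) + (2^(j + 1)(-j - 1)).
Simplifying, S(j+1) = -4·2^j·j - 2 = 2·2^(j+1)(-(j+1) + 1) - 2,
which is the closed form with r = j+1.
By the principle of mathematical induction, the result holds for all r ≥ 1.

S(r) = 2·2^r(-r + 1) - 2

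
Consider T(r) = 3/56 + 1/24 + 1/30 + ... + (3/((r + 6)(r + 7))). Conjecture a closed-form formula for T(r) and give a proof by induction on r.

T(r) = 3r/(7(r + 7))

We claim T(r) = 3r/(7(r + 7)) for all r ≥ 1.
When r = 1: T(1) = 3/56, and the closed form gives 3/56. They agree.
For the inductive step, assume it holds for an arbitrary j ≥ 1, so T(j) = 3j/(7(j + 7)).
Then T(j+1) = T(j) + (3/((j + 7)(j + 8))) = (3j/(7(j + 7))) + (3/((j + 7)(j + 8))).
Simplifying, T(j+1) = 3(j + 1)/(7(j + 8)) = 3(j+1)/(7((j+1) + 7)),
which is the closed form with r = j+1.
By the principle of mathematical induction, the result holds for all r ≥ 1.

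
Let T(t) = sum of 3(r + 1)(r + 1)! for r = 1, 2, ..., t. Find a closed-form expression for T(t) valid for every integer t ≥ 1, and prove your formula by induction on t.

T(t) = 3(t + 2)! - 6

We claim T(t) = 3(t + 2)! - 6 for all t ≥ 1.
When t = 1: T(1) = 12, and the closed form gives 12. They agree.
Inductive step: assume the claim holds for t = r, so T(r) = 3(r + 2)! - 6.
Then T(r+1) = T(r) + (3(r + 2)(r + 2)!) = (3(r + 2)! - 6) + (3(r + 2)(r + 2)!).
Simplifying, T(r+1) = 3((r+1) + 2)! - 6,
which is the closed form with t = r+1.
This completes the induction.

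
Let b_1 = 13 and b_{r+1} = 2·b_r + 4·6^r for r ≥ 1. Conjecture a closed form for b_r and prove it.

b_r = 7·2^(r - 1) + 6^r

Computing the first terms: b_1 = 13, b_2 = 50, b_3 = 244. This suggests b_r = 7·2^(r - 1) + 6^r.
When r = 1: the formula gives 13 = 13 = b_1.
Inductive step: suppose the statement holds for some j ≥ 1, so b_j = 7·2^(j - 1) + 6^j.
Then b_{j+1} = 2·b_j + 4·6^j = 2·(7·2^(j - 1) + 6^j) + 4·6^j = 7·2^j + 6^(j + 1) = 7·2^((j+1) - 1) + 6^(j+1),
which is the claimed formula at r = j+1.
This completes the induction.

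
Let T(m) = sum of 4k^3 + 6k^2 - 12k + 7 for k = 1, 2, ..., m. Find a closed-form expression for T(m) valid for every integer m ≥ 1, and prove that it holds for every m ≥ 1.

We claim T(m) = m(m^3 + 4m^2 - 2m + 2) for all m ≥ 1.
Base case (m = 1): T(1) = 5, and the closed form gives 5. They agree.
Inductive step: suppose the statement holds for some k ≥ 1, so T(k) = k(k^3 + 4k^2 - 2k + 2).
Then T(k+1) = T(k) + (4k^3 + 18k^2 + 12k + 5) = (k(k^3 + 4k^2 - 2k + 2)) + (4k^3 + 18k^2 + 12k + 5).
Simplifying, T(k+1) = (k + 1)(k^3 + 7k^2 + 9k + 5) = (k+1)((k+1)^3 + 4(k+1)^2 - 2(k+1) + 2),
which is the closed form with m = k+1.
This completes the induction.

T(m) = m(m^3 + 4m^2 - 2m + 2)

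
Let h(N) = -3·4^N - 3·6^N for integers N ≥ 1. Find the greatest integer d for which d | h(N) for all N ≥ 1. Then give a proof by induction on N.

Computing the first values: h(1) = -30 and h(2) = -156; gcd(-30, -156) = 6, so d ≤ 6.
We prove 6 | -3·4^N - 3·6^N for all N ≥ 1 by induction on N.
Base step (N = 1): h(1) = -30 = 6·(-5), so 6 | h(1).
Inductive step: suppose the statement holds for some j ≥ 1, i.e. 6 | h(j). Then
h(j+1) − 6·h(j) = (-3·4^(j+1) - 3·6^(j+1)) − 6·(-3·4^j - 3·6^j) = (-3)·4^j·(4 − 6) = (6)·4^j. Since 6 | h(j) by the inductive hypothesis, 6 | 6·h(j); and 6 | 6 since 6 = 6·1. Therefore 6 | h(j+1).
By the principle of mathematical induction, the result holds for all N ≥ 1.
Therefore the largest such d is 6.

d = 6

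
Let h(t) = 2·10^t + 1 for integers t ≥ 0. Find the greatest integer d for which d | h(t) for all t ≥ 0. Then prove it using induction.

Computing the first values: h(0) = 3 and h(1) = 21; gcd(3, 21) = 3, so d ≤ 3.
We prove 3 | 2·10^t + 1 for all t ≥ 0 by induction on t.
For the base case t = 0: h(0) = 3 = 3·(1), so 3 | h(0).
Inductive step: assume the claim holds for t = m, i.e. 3 | h(m). Then
h(m+1) = 2·10^(m+1) + 1 = 10·(2·10^m + 1) - 9 = 10·h(m) - 9. The first term is divisible by 3 by the inductive hypothesis, and -9 is divisible by 3. Hence 3 | h(m+1).
This completes the induction.
Therefore the largest such d is 3.

d = 3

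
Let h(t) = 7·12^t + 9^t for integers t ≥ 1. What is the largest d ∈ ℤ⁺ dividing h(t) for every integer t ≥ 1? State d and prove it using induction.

Computing the first values: h(1) = 93 and h(2) = 1089; gcd(93, 1089) = 3, so d ≤ 3.
We prove 3 | 7·12^t + 9^t for all t ≥ 1 by induction on t.
For the base case t = 1: h(1) = 93 = 3·(31), so 3 | h(1).
Inductive step: assume the claim holds for t = p, i.e. 3 | h(p). Then
h(p+1) − 12·h(p) = (7·12^(p+1) + 9^(p+1)) − 12·(7·12^p + 9^p) = (1)·9^p·(9 − 12) = (-3)·9^p. Since 3 | h(p) by the inductive hypothesis, 3 | 12·h(p); and 3 | -3 since -3 = 3·-1. Therefore 3 | h(p+1).
Hence, by induction on t, the claim holds for every t ≥ 1.
Therefore the largest such d is 3.

d = 3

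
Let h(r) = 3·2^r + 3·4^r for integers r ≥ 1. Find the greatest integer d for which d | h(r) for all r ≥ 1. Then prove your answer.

d = 6

Computing the first values: h(1) = 18 and h(2) = 60; gcd(18, 60) = 6, so d ≤ 6.
We prove 6 | 3·2^r + 3·4^r for all r ≥ 1 by induction on r.
When r = 1: h(1) = 18 = 6·(3), so 6 | h(1).
For the inductive step, assume it holds for an arbitrary k ≥ 1, i.e. 6 | h(k). Then
h(k+1) − 4·h(k) = (3·2^(k+1) + 3·4^(k+1)) − 4·(3·2^k + 3·4^k) = (3)·2^k·(2 − 4) = (-6)·2^k. Since 6 | h(k) by the inductive hypothesis, 6 | 4·h(k); and 6 | -6 since -6 = 6·-1. Therefore 6 | h(k+1).
Hence, by induction on r, the claim holds for every r ≥ 1.
Therefore the largest such d is 6.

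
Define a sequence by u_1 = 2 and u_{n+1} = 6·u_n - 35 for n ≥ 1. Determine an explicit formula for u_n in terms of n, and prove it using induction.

Computing the first terms: u_1 = 2, u_2 = -23, u_3 = -173. This suggests u_n = -5·6^(n - 1) + 7.
Base step (n = 1): the formula gives 2 = 2 = u_1.
Suppose the result is true for n = i, so u_i = -5·6^(i - 1) + 7.
Then u_{i+1} = 6·u_i - 35 = 6·(-5·6^(i - 1) + 7) - 35 = -5·6^i + 7 = -5·6^((i+1) - 1) + 7,
which is the claimed formula at n = i+1.
Hence, by induction on n, the claim holds for every n ≥ 1.

u_n = -5·6^(n - 1) + 7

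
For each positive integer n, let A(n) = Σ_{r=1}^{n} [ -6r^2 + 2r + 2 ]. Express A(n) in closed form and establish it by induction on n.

We claim A(n) = -2n(n^2 + n - 1) for all n ≥ 1.
Base case (n = 1): A(1) = -2, and the closed form gives -2. They agree.
Inductive step: suppose the statement holds for some r ≥ 1, so A(r) = 2r(-r^2 - r + 1).
Then A(r+1) = A(r) + (2r - 6(r + 1)^2 + 4) = (2r(-r^2 - r + 1)) + (2r - 6(r + 1)^2 + 4).
Simplifying, A(r+1) = -2(r + 1)(r^2 + 3r + 1) = -2(r+1)((r+1)^2 + (r+1) - 1),
which is the closed form with n = r+1.
By the principle of mathematical induction, the result holds for all n ≥ 1.

A(n) = -2n(n^2 + n - 1)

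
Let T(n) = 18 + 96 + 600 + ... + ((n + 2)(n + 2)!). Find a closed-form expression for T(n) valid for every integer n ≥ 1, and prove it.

We claim T(n) = (n + 3)! - 6 for all n ≥ 1.
When n = 1: T(1) = 18, and the closed form gives 18. They agree.
For the inductive step, assume it holds for an arbitrary m ≥ 1, so T(m) = (m + 3)! - 6.
Then T(m+1) = T(m) + ((m + 3)(m + 3)!) = ((m + 3)! - 6) + ((m + 3)(m + 3)!).
Simplifying, T(m+1) = ((m+1) + 3)! - 6,
which is the closed form with n = m+1.
By the principle of mathematical induction, the result holds for all n ≥ 1.

T(n) = (n + 3)! - 6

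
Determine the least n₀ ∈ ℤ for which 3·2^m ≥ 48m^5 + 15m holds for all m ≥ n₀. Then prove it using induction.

At m = 28: 805306368 < 826098084, so the inequality fails and n₀ ≥ 29. We prove 3·2^m ≥ 48m^5 + 15m for all m ≥ 29.
When m = 29: 3·2^m = 1610612736 and 48m^5 + 15m = 984535587, so 1610612736 ≥ 984535587.
Suppose the result is true for m = j, so 3·2^j ≥ 48j^5 + 15j.
Then 3·2^(j + 1) = 2·(3·2^j) ≥ 2·(48j^5 + 15j).
Also, for j ≥ 29 we have 2·(48j^5 + 15j) ≥ 48(j+1)^5 + 15(j+1), since 2·(48j^5 + 15j) − (48(j+1)^5 + 15(j+1)) = 48j^5 - 240j^4 - 480j^3 - 480j^2 - 225j - 63, which is nonnegative for all j ≥ 29.
Combining, 3·2^(j + 1) ≥ 48(j+1)^5 + 15(j+1).
This completes the induction.
Hence the smallest such n₀ is 29.

n₀ = 29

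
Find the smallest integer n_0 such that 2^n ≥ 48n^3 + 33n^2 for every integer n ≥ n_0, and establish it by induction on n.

n_0 = 19

At n = 18: 262144 < 290628, so the inequality fails and n_0 ≥ 19. We prove 2^n ≥ 48n^3 + 33n^2 for all n ≥ 19.
Base step (n = 19): 2^n = 524288 and 48n^3 + 33n^2 = 341145, so 524288 ≥ 341145.
Inductive step: assume the claim holds for n = p, so 2^p ≥ 48p^3 + 33p^2.
Then 2^(p + 1) = 2·(2^p) ≥ 2·(48p^3 + 33p^2).
Also, for p ≥ 19 we have 2·(48p^3 + 33p^2) ≥ 48(p+1)^3 + 33(p+1)^2, since 2·(48p^3 + 33p^2) − (48(p+1)^3 + 33(p+1)^2) = 48p^3 - 111p^2 - 210p - 81, which is nonnegative for all p ≥ 19.
Combining, 2^(p + 1) ≥ 48(p+1)^3 + 33(p+1)^2.
By the principle of mathematical induction, the result holds for all n ≥ 19.
Hence the smallest such n_0 is 19.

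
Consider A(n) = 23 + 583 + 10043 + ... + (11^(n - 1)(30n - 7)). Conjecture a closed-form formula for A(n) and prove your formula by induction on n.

A(n) = 11^n(3n - 1) + 1

We claim A(n) = 11^n(3n - 1) + 1 for all n ≥ 1.
Base step (n = 1): A(1) = 23, and the closed form gives 23. They agree.
Inductive step: assume the claim holds for n = j, so A(j) = 11^j(3j - 1) + 1.
Then A(j+1) = A(j) + (11^j(30j + 23)) = (11^j(3j - 1) + 1) + (11^j(30j + 23)).
Simplifying, A(j+1) = 33·11^j·j + 22·11^j + 1 = 11^(j+1)(3(j+1) - 1) + 1,
which is the closed form with n = j+1.
Hence, by induction on n, the claim holds for every n ≥ 1.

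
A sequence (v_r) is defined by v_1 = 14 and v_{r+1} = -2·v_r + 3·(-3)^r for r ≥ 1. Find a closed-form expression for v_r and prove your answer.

Computing the first terms: v_1 = 14, v_2 = -37, v_3 = 101. This suggests v_r = 5(-2)^(r - 1) + (-3)^(r + 1).
Base step (r = 1): the formula gives 14 = 14 = v_1.
Suppose the result is true for r = i, so v_i = 5(-2)^(i - 1) + (-3)^(i + 1).
Then v_{i+1} = -2·v_i + 3·(-3)^i = -2·(5(-2)^(i - 1) + (-3)^(i + 1)) + 3·(-3)^i = 5(-2)^i + (-3)^(i + 2) = 5(-2)^((i+1) - 1) + (-3)^((i+1) + 1),
which is the claimed formula at r = i+1.
By the principle of mathematical induction, the result holds for all r ≥ 1.

v_r = 5(-2)^(r - 1) + (-3)^(r + 1)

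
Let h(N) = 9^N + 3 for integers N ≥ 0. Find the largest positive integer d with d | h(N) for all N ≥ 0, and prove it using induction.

Computing the first values: h(0) = 4 and h(1) = 12; gcd(4, 12) = 4, so d ≤ 4.
We prove 4 | 9^N + 3 for all N ≥ 0 by induction on N.
When N = 0: h(0) = 4 = 4·(1), so 4 | h(0).
Inductive step: suppose the statement holds for some j ≥ 0, i.e. 4 | h(j). Then
h(j+1) = 9^(j+1) + 3 = 9·(9^j + 3) - 24 = 9·h(j) - 24. The first term is divisible by 4 by the inductive hypothesis, and -24 is divisible by 4. Hence 4 | h(j+1).
This completes the induction.
Therefore the largest such d is 4.

d = 4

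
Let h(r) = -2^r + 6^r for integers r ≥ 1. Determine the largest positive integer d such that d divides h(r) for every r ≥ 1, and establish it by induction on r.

d = 4

Computing the first values: h(1) = 4 and h(2) = 32; gcd(4, 32) = 4, so d ≤ 4.
We prove 4 | -2^r + 6^r for all r ≥ 1 by induction on r.
Base case (r = 1): h(1) = 4 = 4·(1), so 4 | h(1).
For the inductive step, assume it holds for an arbitrary p ≥ 1, i.e. 4 | h(p). Then
6^{p+1} − 2^{p+1} = 6·6^p − 2·2^p = 6·(6^p − 2^p) + (4)·2^p. The first term is divisible by 4 by the inductive hypothesis, and the second term (4)·2^p is divisible by 4 since 4 | 4. Hence 4 | h(p+1).
Hence, by induction on r, the claim holds for every r ≥ 1.
Therefore the largest such d is 4.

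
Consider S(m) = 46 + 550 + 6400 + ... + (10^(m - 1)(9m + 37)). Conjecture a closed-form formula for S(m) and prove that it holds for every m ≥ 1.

S(m) = 10^m(m + 4) - 4

We claim S(m) = 10^m(m + 4) - 4 for all m ≥ 1.
Base step (m = 1): S(1) = 46, and the closed form gives 46. They agree.
Inductive step: assume the claim holds for m = p, so S(p) = 10^p(p + 4) - 4.
Then S(p+1) = S(p) + (10^p(9p + 46)) = (10^p(p + 4) - 4) + (10^p(9p + 46)).
Simplifying, S(p+1) = 10·10^p·p + 50·10^p - 4 = 10^(p+1)((p+1) + 4) - 4,
which is the closed form with m = p+1.
By the principle of mathematical induction, the result holds for all m ≥ 1.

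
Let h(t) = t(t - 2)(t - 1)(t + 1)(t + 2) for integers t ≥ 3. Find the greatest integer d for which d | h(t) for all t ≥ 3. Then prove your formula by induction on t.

Computing the first values: h(3) = 120 and h(4) = 720; gcd(120, 720) = 120, so d ≤ 120.
We prove 120 | t(t - 2)(t - 1)(t + 1)(t + 2) for all t ≥ 3 by induction on t.
Base case (t = 3): h(3) = 120 = 120·(1), so 120 | h(3).
Inductive step: assume the claim holds for t = r, i.e. 120 | h(r). Then
h(r+1) − h(r) = (r-1)·r·(r+1)·(r+2)·(r+3) − (r-2)·(r-1)·r·(r+1)·(r+2) = (r-1)·r·(r+1)·(r+2)·[(r+3) − (r-2)] = 5·(r-1)·r·(r+1)·(r+2). The product of 4 consecutive integers is divisible by (4)! = 24, so h(r+1) − h(r) is divisible by 5·24 = 120. By the inductive hypothesis 120 | h(r), hence 120 | h(r+1).
Hence, by induction on t, the claim holds for every t ≥ 3.
Therefore the largest such d is 120.

d = 120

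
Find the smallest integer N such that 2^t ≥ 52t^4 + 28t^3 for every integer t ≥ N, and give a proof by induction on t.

At t = 24: 16777216 < 17639424, so the inequality fails and N ≥ 25. We prove 2^t ≥ 52t^4 + 28t^3 for all t ≥ 25.
For the base case t = 25: 2^t = 33554432 and 52t^4 + 28t^3 = 20750000, so 33554432 ≥ 20750000.
Inductive step: assume the claim holds for t = k, so 2^k ≥ 52k^4 + 28k^3.
Then 2^(k + 1) = 2·(2^k) ≥ 2·(52k^4 + 28k^3).
Also, for k ≥ 25 we have 2·(52k^4 + 28k^3) ≥ 52(k+1)^4 + 28(k+1)^3, since 2·(52k^4 + 28k^3) − (52(k+1)^4 + 28(k+1)^3) = 52k^4 - 180k^3 - 396k^2 - 292k - 80, which is nonnegative for all k ≥ 25.
Combining, 2^(k + 1) ≥ 52(k+1)^4 + 28(k+1)^3.
This completes the induction.
Hence the smallest such N is 25.

N = 25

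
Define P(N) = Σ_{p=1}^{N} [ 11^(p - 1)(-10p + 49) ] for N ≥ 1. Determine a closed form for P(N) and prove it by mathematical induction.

P(N) = 11^N(-N + 5) - 5

We claim P(N) = 11^N(-N + 5) - 5 for all N ≥ 1.
When N = 1: P(1) = 39, and the closed form gives 39. They agree.
For the inductive step, assume it holds for an arbitrary p ≥ 1, so P(p) = 11^p(-p + 5) - 5.
Then P(p+1) = P(p) + (11^p(-10p + 39)) = (11^p(-p + 5) - 5) + (11^p(-10p + 39)).
Simplifying, P(p+1) = -11·11^p·p + 44·11^p - 5 = 11^(p+1)(-(p+1) + 5) - 5,
which is the closed form with N = p+1.
Hence, by induction on N, the claim holds for every N ≥ 1.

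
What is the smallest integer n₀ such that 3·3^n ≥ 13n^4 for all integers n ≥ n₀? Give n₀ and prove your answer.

n₀ = 10

At n = 9: 59049 < 85293, so the inequality fails and n₀ ≥ 10. We prove 3·3^n ≥ 13n^4 for all n ≥ 10.
Base step (n = 10): 3·3^n = 177147 and 13n^4 = 130000, so 177147 ≥ 130000.
Inductive step: suppose the statement holds for some j ≥ 10, so 3·3^j ≥ 13j^4.
Then 3·3^(j + 1) = 3·(3·3^j) ≥ 3·(13j^4).
Also, for j ≥ 10 we have 3·(13j^4) ≥ 13(j+1)^4, since 3 ≥ (1 + 1/j)^4 for all j ≥ 10.
Combining, 3·3^(j + 1) ≥ 13(j+1)^4.
This completes the induction.
Hence the smallest such n₀ is 10.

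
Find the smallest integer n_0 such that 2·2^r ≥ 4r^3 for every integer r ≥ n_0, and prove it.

At r = 11: 4096 < 5324, so the inequality fails and n_0 ≥ 12. We prove 2·2^r ≥ 4r^3 for all r ≥ 12.
Base case (r = 12): 2·2^r = 8192 and 4r^3 = 6912, so 8192 ≥ 6912.
Suppose the result is true for r = j, so 2·2^j ≥ 4j^3.
Then 2·2^(j + 1) = 2·(2·2^j) ≥ 2·(4j^3).
Also, for j ≥ 12 we have 2·(4j^3) ≥ 4(j+1)^3, since 2 ≥ (1 + 1/j)^3 for all j ≥ 12.
Combining, 2·2^(j + 1) ≥ 4(j+1)^3.
This completes the induction.
Hence the smallest such n_0 is 12.

n_0 = 12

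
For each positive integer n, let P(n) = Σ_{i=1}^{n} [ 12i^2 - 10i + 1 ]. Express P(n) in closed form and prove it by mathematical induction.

P(n) = n(4n^2 + n - 2)

We claim P(n) = n(4n^2 + n - 2) for all n ≥ 1.
Base case (n = 1): P(1) = 3, and the closed form gives 3. They agree.
For the inductive step, assume it holds for an arbitrary i ≥ 1, so P(i) = i(4i^2 + i - 2).
Then P(i+1) = P(i) + (12i^2 + 14i + 3) = (i(4i^2 + i - 2)) + (12i^2 + 14i + 3).
Simplifying, P(i+1) = (i + 1)(4i^2 + 9i + 3) = (i+1)(4(i+1)^2 + (i+1) - 2),
which is the closed form with n = i+1.
Hence, by induction on n, the claim holds for every n ≥ 1.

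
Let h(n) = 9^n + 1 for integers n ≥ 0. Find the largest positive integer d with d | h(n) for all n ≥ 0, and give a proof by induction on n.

d = 2

Computing the first values: h(0) = 2 and h(1) = 10; gcd(2, 10) = 2, so d ≤ 2.
We prove 2 | 9^n + 1 for all n ≥ 0 by induction on n.
For the base case n = 0: h(0) = 2 = 2·(1), so 2 | h(0).
Inductive step: assume the claim holds for n = r, i.e. 2 | h(r). Then
h(r+1) = 9^(r+1) + 1 = 9·(9^r + 1) - 8 = 9·h(r) - 8. The first term is divisible by 2 by the inductive hypothesis, and -8 is divisible by 2. Hence 2 | h(r+1).
Hence, by induction on n, the claim holds for every n ≥ 0.
Therefore the largest such d is 2.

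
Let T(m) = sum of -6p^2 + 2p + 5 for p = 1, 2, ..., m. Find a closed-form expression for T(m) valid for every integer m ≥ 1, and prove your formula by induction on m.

T(m) = -m(2m^2 + 2m - 5)

We claim T(m) = -m(2m^2 + 2m - 5) for all m ≥ 1.
When m = 1: T(1) = 1, and the closed form gives 1. They agree.
Inductive step: assume the claim holds for m = p, so T(p) = p(-2p^2 - 2p + 5).
Then T(p+1) = T(p) + (-6p^2 - 10p + 1) = (p(-2p^2 - 2p + 5)) + (-6p^2 - 10p + 1).
Simplifying, T(p+1) = -(p + 1)(2p^2 + 6p - 1) = -(p+1)(2(p+1)^2 + 2(p+1) - 5),
which is the closed form with m = p+1.
This completes the induction.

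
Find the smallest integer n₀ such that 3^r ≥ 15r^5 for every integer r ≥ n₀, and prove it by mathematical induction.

At r = 14: 4782969 < 8067360, so the inequality fails and n₀ ≥ 15. We prove 3^r ≥ 15r^5 for all r ≥ 15.
When r = 15: 3^r = 14348907 and 15r^5 = 11390625, so 14348907 ≥ 11390625.
Suppose the result is true for r = k, so 3^k ≥ 15k^5.
Then 3^(k + 1) = 3·(3^k) ≥ 3·(15k^5).
Also, for k ≥ 15 we have 3·(15k^5) ≥ 15(k+1)^5, since 3 ≥ (1 + 1/k)^5 for all k ≥ 15.
Combining, 3^(k + 1) ≥ 15(k+1)^5.
By the principle of mathematical induction, the result holds for all r ≥ 15.
Hence the smallest such n₀ is 15.

n₀ = 15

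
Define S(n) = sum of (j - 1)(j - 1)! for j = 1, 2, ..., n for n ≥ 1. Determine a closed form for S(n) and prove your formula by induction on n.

S(n) = n! - 1

We claim S(n) = n! - 1 for all n ≥ 1.
Base step (n = 1): S(1) = 0, and the closed form gives 0. They agree.
Inductive step: assume the claim holds for n = j, so S(j) = j! - 1.
Then S(j+1) = S(j) + (j·j!) = (j! - 1) + (j·j!).
Simplifying, S(j+1) = (j+1)! - 1,
which is the closed form with n = j+1.
By induction, the statement is established for all n ≥ 1.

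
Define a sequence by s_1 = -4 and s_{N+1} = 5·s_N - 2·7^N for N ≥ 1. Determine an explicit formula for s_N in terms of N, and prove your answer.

Computing the first terms: s_1 = -4, s_2 = -34, s_3 = -268. This suggests s_N = 3·5^(N - 1) - 7^N.
For the base case N = 1: the formula gives -4 = -4 = s_1.
For the inductive step, assume it holds for an arbitrary k ≥ 1, so s_k = 3·5^(k - 1) - 7^k.
Then s_{k+1} = 5·s_k - 2·7^k = 5·(3·5^(k - 1) - 7^k) - 2·7^k = 3·5^k - 7^(k + 1) = 3·5^((k+1) - 1) - 7^(k+1),
which is the claimed formula at N = k+1.
By induction, the statement is established for all N ≥ 1.

s_N = 3·5^(N - 1) - 7^N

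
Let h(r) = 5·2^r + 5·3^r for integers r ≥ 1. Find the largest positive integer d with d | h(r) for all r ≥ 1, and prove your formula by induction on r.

d = 5

Computing the first values: h(1) = 25 and h(2) = 65; gcd(25, 65) = 5, so d ≤ 5.
We prove 5 | 5·2^r + 5·3^r for all r ≥ 1 by induction on r.
For the base case r = 1: h(1) = 25 = 5·(5), so 5 | h(1).
Suppose the result is true for r = k, i.e. 5 | h(k). Then
h(k+1) − 3·h(k) = (5·2^(k+1) + 5·3^(k+1)) − 3·(5·2^k + 5·3^k) = (5)·2^k·(2 − 3) = (-5)·2^k. Since 5 | h(k) by the inductive hypothesis, 5 | 3·h(k); and 5 | -5 since -5 = 5·-1. Therefore 5 | h(k+1).
By the principle of mathematical induction, the result holds for all r ≥ 1.
Therefore the largest such d is 5.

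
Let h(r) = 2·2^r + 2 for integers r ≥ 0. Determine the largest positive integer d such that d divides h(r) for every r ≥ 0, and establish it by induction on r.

d = 2

Computing the first values: h(0) = 4 and h(1) = 6; gcd(4, 6) = 2, so d ≤ 2.
We prove 2 | 2·2^r + 2 for all r ≥ 0 by induction on r.
For the base case r = 0: h(0) = 4 = 2·(2), so 2 | h(0).
Suppose the result is true for r = k, i.e. 2 | h(k). Then
h(k+1) = 2·2^(k+1) + 2 = 2·(2·2^k + 2) - 2 = 2·h(k) - 2. The first term is divisible by 2 by the inductive hypothesis, and -2 is divisible by 2. Hence 2 | h(k+1).
By the principle of mathematical induction, the result holds for all r ≥ 0.
Therefore the largest such d is 2.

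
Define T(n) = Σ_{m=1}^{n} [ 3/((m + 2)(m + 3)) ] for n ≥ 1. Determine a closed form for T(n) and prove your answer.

We claim T(n) = n/(n + 3) for all n ≥ 1.
When n = 1: T(1) = 1/4, and the closed form gives 1/4. They agree.
Suppose the result is true for n = m, so T(m) = m/(m + 3).
Then T(m+1) = T(m) + (3/((m + 3)(m + 4))) = (m/(m + 3)) + (3/((m + 3)(m + 4))).
Simplifying, T(m+1) = (m + 1)/(m + 4) = (m+1)/((m+1) + 3),
which is the closed form with n = m+1.
Hence, by induction on n, the claim holds for every n ≥ 1.

T(n) = n/(n + 3)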